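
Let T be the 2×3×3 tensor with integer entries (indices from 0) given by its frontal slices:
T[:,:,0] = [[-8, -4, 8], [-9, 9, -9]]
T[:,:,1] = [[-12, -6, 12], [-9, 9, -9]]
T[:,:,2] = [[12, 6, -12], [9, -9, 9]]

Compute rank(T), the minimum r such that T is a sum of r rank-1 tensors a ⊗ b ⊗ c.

Lower bound: the mode-3 unfolding of T (rows indexed by k, columns by (i,j) = (0,0), (0,1), (0,2), (1,0), (1,1), (1,2)) is [[-8, -4, 8, -9, 9, -9], [-12, -6, 12, -9, 9, -9], [12, 6, -12, 9, -9, 9]].
There the 2×2 minor on rows k ∈ {0, 1}, columns (i,j) ∈ {(0,0), (1,0)} is det [[-8, -9], [-12, -9]] = -36 ≠ 0, so this unfolding has rank ≥ 2; CP rank is at least every unfolding rank, so rank(T) ≥ 2. (This is only a lower bound: in general the CP rank may exceed every unfolding rank, so we still need to exhibit 2 rank-1 terms summing to T.)
Upper bound — finding two terms. Write S_k = T[:,:,k] for the frontal slices: S₀ = [[-8, -4, 8], [-9, 9, -9]], S₁ = [[-12, -6, 12], [-9, 9, -9]], S₂ = [[12, 6, -12], [9, -9, 9]].
If T = a₁ ⊗ b₁ ⊗ c₁ + a₂ ⊗ b₂ ⊗ c₂ then each S_k = c₁[k]·a₁b₁ᵀ + c₂[k]·a₂b₂ᵀ. S₀ and S₁ are linearly independent, so a₁b₁ᵀ and a₂b₂ᵀ must span the same plane of matrices: they are the rank-1 matrices of the form x·S₀ + y·S₁.
The 2×2 minor of x·S₀ + y·S₁ on rows {0,1}, columns {0,1} is −108·x² − 270·xy − 162·y² = (-54)·(2·x + 3·y)(x + y), vanishing at (x:y) = (3:-2) and (1:-1).
M₁ = 3·S₀ − 2·S₁ = [[0, 0, 0], [-9, 9, -9]] = (-9)·[0, 1][1, -1, 1]ᵀ and M₂ = S₀ − S₁ = [[4, 2, -4], [0, 0, 0]] = 2·[1, 0][2, 1, -2]ᵀ, so take a₁ = [0, 1], b₁ = [1, -1, 1], a₂ = [1, 0], b₂ = [2, 1, -2].
Each slice is an integer combination of E₁ = a₁b₁ᵀ and E₂ = a₂b₂ᵀ: S₀ = −9·E₁ − 4·E₂, S₁ = −9·E₁ − 6·E₂, S₂ = 9·E₁ + 6·E₂; reading off coefficients, c₁ = [-9, -9, 9] and c₂ = [-4, -6, 6].
Hence T = [0, 1] ⊗ [1, -1, 1] ⊗ [-9, -9, 9] + [1, 0] ⊗ [2, 1, -2] ⊗ [-4, -6, 6], so rank(T) ≤ 2.
These bounds meet, so rank(T) = 2.
Check entry T[1,1,2] = -9: (1)·(-1)·(9) + (0)·(1)·(6) = -9.

2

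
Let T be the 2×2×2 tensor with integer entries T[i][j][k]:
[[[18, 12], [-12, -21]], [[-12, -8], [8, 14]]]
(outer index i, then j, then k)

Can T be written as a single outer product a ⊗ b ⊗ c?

No

The mode-2 unfolding of T (rows indexed by j, columns by (i,k) = (0,0), (0,1), (1,0), (1,1)) is [[18, 12, -12, -8], [-12, -21, 8, 14]].
There the 2×2 minor on rows j ∈ {0, 1}, columns (i,k) ∈ {(0,0), (0,1)} is det [[18, 12], [-12, -21]] = -234 ≠ 0, so this unfolding has rank ≥ 2; CP rank is at least every unfolding rank, so rank(T) ≥ 2.
In particular rank(T) ≥ 2 > 1, so T is not rank-1.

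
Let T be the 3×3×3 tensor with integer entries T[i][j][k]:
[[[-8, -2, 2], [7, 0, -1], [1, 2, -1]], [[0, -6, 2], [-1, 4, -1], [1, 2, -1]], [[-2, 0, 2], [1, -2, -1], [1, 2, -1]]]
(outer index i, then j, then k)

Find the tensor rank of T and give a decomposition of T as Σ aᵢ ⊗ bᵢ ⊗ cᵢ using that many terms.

Lower bound: the mode-3 unfolding of T (rows indexed by k, columns by (i,j) = (0,0), (0,1), (0,2), (1,0), (1,1), (1,2), (2,0), (2,1), (2,2)) is [[-8, 7, 1, 0, -1, 1, -2, 1, 1], [-2, 0, 2, -6, 4, 2, 0, -2, 2], [2, -1, -1, 2, -1, -1, 2, -1, -1]].
There the 3×3 minor on rows k ∈ {0, 1, 2}, columns (i,j) ∈ {(0,0), (0,1), (1,0)} is det [[-8, 7, 0], [-2, 0, -6], [2, -1, 2]] = -8 ≠ 0, so this unfolding has rank ≥ 3; CP rank is at least every unfolding rank, so rank(T) ≥ 3. (Unfolding ranks only ever bound the CP rank from below — rank(T) can be strictly larger than all of them — so the matching upper bound has to come from an explicit 3-term decomposition.)
Upper bound: T is a sum of 3 rank-1 terms, T = [1, -1, 2] ⊗ [1, -1, 0] ⊗ [-2, 2, 0] + [1, 0, -1] ⊗ [1, -1, 0] ⊗ [-4, 0, 0] + [1, 1, 1] ⊗ [2, -1, -1] ⊗ [-1, -2, 1] (written with every a and b primitive with positive leading entry and the scale carried by c; CP decompositions are not unique, and this one is verified by expanding entrywise), so rank(T) ≤ 3.
These bounds meet, so rank(T) = 3.

rank(T) = 3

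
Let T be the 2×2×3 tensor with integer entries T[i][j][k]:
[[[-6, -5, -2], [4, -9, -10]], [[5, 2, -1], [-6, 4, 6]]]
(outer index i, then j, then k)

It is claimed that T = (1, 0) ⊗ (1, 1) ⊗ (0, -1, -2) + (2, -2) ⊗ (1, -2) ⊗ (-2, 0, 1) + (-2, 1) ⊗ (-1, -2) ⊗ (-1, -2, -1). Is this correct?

Reconstruct entrywise from the claimed factors. For example, T[0,1,0] = 4 and Σₗ aₗ[0]bₗ[1]cₗ[0] = (1)·(1)·(0) + (2)·(-2)·(-2) + (-2)·(-2)·(-1) = 4; checking all 12 entries, every one matches. The claim holds.

Yes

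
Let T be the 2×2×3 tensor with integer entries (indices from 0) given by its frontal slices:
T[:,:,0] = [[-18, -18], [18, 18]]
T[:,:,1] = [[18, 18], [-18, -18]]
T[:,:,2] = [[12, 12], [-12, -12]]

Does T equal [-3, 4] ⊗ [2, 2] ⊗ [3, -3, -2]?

No

Reconstruct entry (1,0,0) from the claimed factors: Σₗ aₗ[1]bₗ[0]cₗ[0] = (4)·(2)·(3) = 24, but T[1,0,0] = 18. The claim is false.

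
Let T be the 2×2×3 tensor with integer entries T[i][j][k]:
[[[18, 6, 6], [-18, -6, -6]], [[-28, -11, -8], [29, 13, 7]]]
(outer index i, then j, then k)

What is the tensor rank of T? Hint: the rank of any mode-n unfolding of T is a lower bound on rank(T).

2

Lower bound: in the mode-1 unfolding of T (rows indexed by i, columns by (j,k)) the 2×2 minor on rows i ∈ {0, 1}, columns (j,k) ∈ {(0,0), (0,1)} is det [[18, 6], [-28, -11]] = -30 ≠ 0, so that unfolding has rank ≥ 2 and hence rank(T) ≥ 2 (CP rank is at least every unfolding rank, though it can be larger).
Upper bound: with S_k = T[:,:,k], the two rank-1 terms a₁b₁ᵀ, a₂b₂ᵀ are the rank-1 members of the pencil x·S₀ + y·S₁.
det(x·S₀ + y·S₁) is 18·x² + 42·xy + 12·y² = 6·(x + 2·y)(3·x + y), vanishing at (x:y) = (2:-1) and (1:-3).
M₁ = 2·S₀ − S₁ = [[30, -30], [-45, 45]] = 15·[2, -3][1, -1]ᵀ and M₂ = S₀ − 3·S₁ = [[0, 0], [5, -10]] = 5·[0, 1][1, -2]ᵀ, so take a₁ = [2, -3], b₁ = [1, -1], a₂ = [0, 1], b₂ = [1, -2].
Each slice is an integer combination of E₁ = a₁b₁ᵀ and E₂ = a₂b₂ᵀ: S₀ = 9·E₁ − E₂, S₁ = 3·E₁ − 2·E₂, S₂ = 3·E₁ + E₂; reading off coefficients, c₁ = [9, 3, 3] and c₂ = [-1, -2, 1].
Hence T = [2, -3] ⊗ [1, -1] ⊗ [9, 3, 3] + [0, 1] ⊗ [1, -2] ⊗ [-1, -2, 1], so rank(T) ≤ 2.
These bounds meet, so rank(T) = 2.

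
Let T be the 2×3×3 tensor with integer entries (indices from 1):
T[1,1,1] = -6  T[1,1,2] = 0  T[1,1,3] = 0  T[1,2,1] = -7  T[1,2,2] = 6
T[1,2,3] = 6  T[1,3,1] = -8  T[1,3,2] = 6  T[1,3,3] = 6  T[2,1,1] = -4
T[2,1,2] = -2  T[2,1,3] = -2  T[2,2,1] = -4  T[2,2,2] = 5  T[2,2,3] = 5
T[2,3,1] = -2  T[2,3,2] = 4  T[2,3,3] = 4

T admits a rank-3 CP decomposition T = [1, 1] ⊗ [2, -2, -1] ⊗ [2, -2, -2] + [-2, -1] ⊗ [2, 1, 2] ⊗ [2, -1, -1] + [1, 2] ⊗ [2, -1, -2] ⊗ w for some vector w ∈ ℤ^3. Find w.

Subtract the known terms from T to get the rank-1 residual R = [1, 2] ⊗ [2, -1, -2] ⊗ w, so R[i,j,k] = a[i]·b[j]·w[k]. Pick indices with nonzero a[1]·b[1] = (1)·(2) = 2. Only the fibre through (1,1,·) is needed: R[1,1,:] = T[1,1,:] − Σₗ aₗ[1]bₗ[1]cₗ = [-6, 0, 0] − (1)·(2)·[2, -2, -2] − (-2)·(2)·[2, -1, -1] = [-2, 0, 0]. Then w[k] = R[1,1,k] / 2 for each k, giving w = [-2, 0, 0] / 2 = [-1, 0, 0].

w = [-1, 0, 0]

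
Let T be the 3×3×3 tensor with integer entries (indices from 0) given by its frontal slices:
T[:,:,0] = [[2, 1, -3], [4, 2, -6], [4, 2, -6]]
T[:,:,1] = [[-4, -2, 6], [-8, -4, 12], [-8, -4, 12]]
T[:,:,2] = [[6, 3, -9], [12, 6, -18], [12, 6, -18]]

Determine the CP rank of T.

1

Lower bound: T ≠ 0 (e.g. T[0,0,0] = 2), so rank(T) ≥ 1.
Upper bound: the mode-1 fibre T[:,0,0] = [2, 4, 4] gives a = [1, 2, 2] (primitive direction); the mode-2 fibre T[0,:,0] = [2, 1, -3] gives b = [2, 1, -3]; then c[k] = T[0,0,k] / (a[0]·b[0]) = [2, -4, 6] / 2 = [1, -2, 3].
Expanding [1, 2, 2] ⊗ [2, 1, -3] ⊗ [1, -2, 3] reproduces all 27 entries of T, so T = [1, 2, 2] ⊗ [2, 1, -3] ⊗ [1, -2, 3] and rank(T) ≤ 1.
These bounds meet, so rank(T) = 1.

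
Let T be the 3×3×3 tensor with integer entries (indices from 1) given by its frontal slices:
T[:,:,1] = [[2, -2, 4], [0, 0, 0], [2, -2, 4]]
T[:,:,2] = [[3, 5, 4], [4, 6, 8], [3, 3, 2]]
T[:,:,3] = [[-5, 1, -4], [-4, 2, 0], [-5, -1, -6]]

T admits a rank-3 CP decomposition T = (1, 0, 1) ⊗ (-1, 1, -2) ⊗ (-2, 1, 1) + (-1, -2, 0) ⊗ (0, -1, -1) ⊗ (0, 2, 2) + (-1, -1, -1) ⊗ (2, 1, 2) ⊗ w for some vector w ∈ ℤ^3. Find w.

Subtract the known terms from T to get the rank-1 residual R = (-1, -1, -1) ⊗ (2, 1, 2) ⊗ w, so R[i,j,k] = a[i]·b[j]·w[k]. Pick indices with nonzero a[1]·b[1] = (-1)·(2) = -2. Only the fibre through (1,1,·) is needed: R[1,1,:] = T[1,1,:] − Σₗ aₗ[1]bₗ[1]cₗ = [2, 3, -5] − (1)·(-1)·(-2, 1, 1) − (-1)·(0)·(0, 2, 2) = [0, 4, -4]. Then w[k] = R[1,1,k] / -2 for each k, giving w = [0, 4, -4] / -2 = (0, -2, 2).

w = (0, -2, 2)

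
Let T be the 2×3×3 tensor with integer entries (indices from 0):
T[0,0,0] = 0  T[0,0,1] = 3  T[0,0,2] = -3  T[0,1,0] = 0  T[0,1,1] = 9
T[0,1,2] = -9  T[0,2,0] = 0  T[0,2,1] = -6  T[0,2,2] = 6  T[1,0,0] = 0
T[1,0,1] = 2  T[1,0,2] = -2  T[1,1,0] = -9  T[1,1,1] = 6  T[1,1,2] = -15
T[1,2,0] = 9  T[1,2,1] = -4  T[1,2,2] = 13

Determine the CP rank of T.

Lower bound: the mode-2 unfolding of T (rows indexed by j, columns by (i,k) = (0,0), (0,1), (0,2), (1,0), (1,1), (1,2)) is [[0, 3, -3, 0, 2, -2], [0, 9, -9, -9, 6, -15], [0, -6, 6, 9, -4, 13]].
There the 2×2 minor on rows j ∈ {0, 1}, columns (i,k) ∈ {(0,1), (1,0)} is det [[3, 0], [9, -9]] = -27 ≠ 0, so this unfolding has rank ≥ 2; CP rank is at least every unfolding rank, so rank(T) ≥ 2. (This is only a lower bound: in general the CP rank may exceed every unfolding rank, so we still need to exhibit 2 rank-1 terms summing to T.)
Upper bound — finding two terms. Write S_k = T[:,:,k] for the frontal slices: S₀ = [[0, 0, 0], [0, -9, 9]], S₁ = [[3, 9, -6], [2, 6, -4]], S₂ = [[-3, -9, 6], [-2, -15, 13]].
If T = a₁ ⊗ b₁ ⊗ c₁ + a₂ ⊗ b₂ ⊗ c₂ then each S_k = c₁[k]·a₁b₁ᵀ + c₂[k]·a₂b₂ᵀ. S₀ and S₁ are linearly independent, so a₁b₁ᵀ and a₂b₂ᵀ must span the same plane of matrices: they are the rank-1 matrices of the form x·S₀ + y·S₁.
The 2×2 minor of x·S₀ + y·S₁ on rows {0,1}, columns {0,1} is −27·xy = (-27)·(y)(x), vanishing at (x:y) = (1:0) and (0:1).
M₁ = S₀ = [[0, 0, 0], [0, -9, 9]] = (-9)·[0, 1][0, 1, -1]ᵀ and M₂ = S₁ = [[3, 9, -6], [2, 6, -4]] = [3, 2][1, 3, -2]ᵀ, so take a₁ = [0, 1], b₁ = [0, 1, -1], a₂ = [3, 2], b₂ = [1, 3, -2].
Each slice is an integer combination of E₁ = a₁b₁ᵀ and E₂ = a₂b₂ᵀ: S₀ = −9·E₁, S₁ = E₂, S₂ = −9·E₁ − E₂; reading off coefficients, c₁ = [-9, 0, -9] and c₂ = [0, 1, -1].
Hence T = [0, 1] ⊗ [0, 1, -1] ⊗ [-9, 0, -9] + [3, 2] ⊗ [1, 3, -2] ⊗ [0, 1, -1], so rank(T) ≤ 2.
These bounds meet, so rank(T) = 2.

2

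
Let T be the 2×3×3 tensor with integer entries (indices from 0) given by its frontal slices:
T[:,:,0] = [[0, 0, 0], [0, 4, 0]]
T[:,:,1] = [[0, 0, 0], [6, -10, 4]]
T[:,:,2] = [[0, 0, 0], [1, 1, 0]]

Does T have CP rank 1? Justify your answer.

The mode-2 unfolding of T (rows indexed by j, columns by (i,k) = (0,0), (0,1), (0,2), (1,0), (1,1), (1,2)) is [[0, 0, 0, 0, 6, 1], [0, 0, 0, 4, -10, 1], [0, 0, 0, 0, 4, 0]].
There the 3×3 minor on rows j ∈ {0, 1, 2}, columns (i,k) ∈ {(1,0), (1,1), (1,2)} is det [[0, 6, 1], [4, -10, 1], [0, 4, 0]] = 16 ≠ 0, so this unfolding has rank ≥ 3; CP rank is at least every unfolding rank, so rank(T) ≥ 3.
In particular rank(T) ≥ 3 > 1, so T is not rank-1.

No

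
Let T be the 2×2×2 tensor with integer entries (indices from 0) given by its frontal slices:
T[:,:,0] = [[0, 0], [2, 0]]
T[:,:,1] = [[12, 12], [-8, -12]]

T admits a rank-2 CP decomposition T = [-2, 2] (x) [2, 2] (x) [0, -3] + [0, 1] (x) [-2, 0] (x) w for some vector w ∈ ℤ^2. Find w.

Subtract the known terms from T to get the rank-1 residual R = [0, 1] (x) [-2, 0] (x) w, so R[i,j,k] = a[i]·b[j]·w[k]. Pick indices with nonzero a[1]·b[0] = (1)·(-2) = -2. Only the fibre through (1,0,·) is needed: R[1,0,:] = T[1,0,:] − Σₗ aₗ[1]bₗ[0]cₗ = [2, -8] − (2)·(2)·[0, -3] = [2, 4]. Then w[k] = R[1,0,k] / -2 for each k, giving w = [2, 4] / -2 = [-1, -2].

w = [-1, -2]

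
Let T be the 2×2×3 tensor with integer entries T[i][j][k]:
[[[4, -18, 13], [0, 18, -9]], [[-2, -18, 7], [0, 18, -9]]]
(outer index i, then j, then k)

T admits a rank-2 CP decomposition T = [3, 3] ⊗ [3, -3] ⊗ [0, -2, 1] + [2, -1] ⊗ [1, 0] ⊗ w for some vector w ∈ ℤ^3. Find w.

w = [2, 0, 2]

Subtract the known terms from T to get the rank-1 residual R = [2, -1] ⊗ [1, 0] ⊗ w, so R[i,j,k] = a[i]·b[j]·w[k]. Pick indices with nonzero a[0]·b[0] = (2)·(1) = 2. Only the fibre through (0,0,·) is needed: R[0,0,:] = T[0,0,:] − Σₗ aₗ[0]bₗ[0]cₗ = [4, -18, 13] − (3)·(3)·[0, -2, 1] = [4, 0, 4]. Then w[k] = R[0,0,k] / 2 for each k, giving w = [4, 0, 4] / 2 = [2, 0, 2].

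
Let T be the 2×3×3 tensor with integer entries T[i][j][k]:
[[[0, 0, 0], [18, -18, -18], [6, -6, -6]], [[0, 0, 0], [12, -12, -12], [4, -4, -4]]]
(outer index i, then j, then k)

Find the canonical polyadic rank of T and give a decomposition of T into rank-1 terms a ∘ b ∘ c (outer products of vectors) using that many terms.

Lower bound: T ≠ 0 (e.g. T[0,1,0] = 18), so rank(T) ≥ 1.
Upper bound: the mode-1 fibre T[:,1,0] = [18, 12] gives a = [3, 2] (primitive direction); the mode-2 fibre T[0,:,0] = [0, 18, 6] gives b = [0, 3, 1]; then c[k] = T[0,1,k] / (a[0]·b[1]) = [18, -18, -18] / 9 = [2, -2, -2].
Expanding [3, 2] ∘ [0, 3, 1] ∘ [2, -2, -2] reproduces all 18 entries of T, so T = [3, 2] ∘ [0, 3, 1] ∘ [2, -2, -2] and rank(T) ≤ 1.
These bounds meet, so rank(T) = 1.

rank(T) = 1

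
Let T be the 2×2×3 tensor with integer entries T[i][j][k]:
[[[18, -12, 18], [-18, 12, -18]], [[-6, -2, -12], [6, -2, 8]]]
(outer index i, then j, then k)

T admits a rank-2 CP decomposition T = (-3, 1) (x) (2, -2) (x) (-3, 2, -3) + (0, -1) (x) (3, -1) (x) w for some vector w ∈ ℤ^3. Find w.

Subtract the known terms from T to get the rank-1 residual R = (0, -1) (x) (3, -1) (x) w, so R[i,j,k] = a[i]·b[j]·w[k]. Pick indices with nonzero a[1]·b[0] = (-1)·(3) = -3. Only the fibre through (1,0,·) is needed: R[1,0,:] = T[1,0,:] − Σₗ aₗ[1]bₗ[0]cₗ = [-6, -2, -12] − (1)·(2)·(-3, 2, -3) = [0, -6, -6]. Then w[k] = R[1,0,k] / -3 for each k, giving w = [0, -6, -6] / -3 = (0, 2, 2).

w = (0, 2, 2)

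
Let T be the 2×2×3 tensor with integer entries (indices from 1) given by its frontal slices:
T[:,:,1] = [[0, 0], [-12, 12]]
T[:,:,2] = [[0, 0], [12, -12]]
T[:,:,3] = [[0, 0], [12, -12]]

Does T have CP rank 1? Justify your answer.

Yes

If T = a ⊗ b ⊗ c then every fibre of T is a multiple of the corresponding factor, so read the factors off the fibres through the nonzero entry T[2,1,1] = -12.
The mode-1 fibre T[:,1,1] = [0, -12] gives a = [0, 1] (primitive direction); the mode-2 fibre T[2,:,1] = [-12, 12] gives b = [1, -1]; then c[k] = T[2,1,k] / (a[2]·b[1]) = [-12, 12, 12] / 1 = [-12, 12, 12].
Expanding [0, 1] ⊗ [1, -1] ⊗ [-12, 12, 12] reproduces all 12 entries of T, so T = [0, 1] ⊗ [1, -1] ⊗ [-12, 12, 12] and rank(T) ≤ 1.
Equivalently every frontal slice T[:,:,k] is c[k] times the rank-1 matrix [0, 1] ⊗ [1, -1]. So T has rank 1 (it is nonzero).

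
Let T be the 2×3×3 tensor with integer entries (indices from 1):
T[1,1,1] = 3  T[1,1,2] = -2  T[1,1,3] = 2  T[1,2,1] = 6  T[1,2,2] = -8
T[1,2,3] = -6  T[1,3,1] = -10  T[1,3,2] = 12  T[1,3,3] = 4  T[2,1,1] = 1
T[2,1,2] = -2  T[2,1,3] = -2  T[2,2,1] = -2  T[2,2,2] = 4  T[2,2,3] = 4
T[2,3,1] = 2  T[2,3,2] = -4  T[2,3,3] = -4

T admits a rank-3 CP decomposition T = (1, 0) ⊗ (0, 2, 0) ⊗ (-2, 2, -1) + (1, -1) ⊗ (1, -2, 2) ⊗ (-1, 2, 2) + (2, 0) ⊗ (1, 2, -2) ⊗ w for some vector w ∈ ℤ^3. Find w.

Subtract the known terms from T to get the rank-1 residual R = (2, 0) ⊗ (1, 2, -2) ⊗ w, so R[i,j,k] = a[i]·b[j]·w[k]. Pick indices with nonzero a[1]·b[1] = (2)·(1) = 2. Only the fibre through (1,1,·) is needed: R[1,1,:] = T[1,1,:] − Σₗ aₗ[1]bₗ[1]cₗ = [3, -2, 2] − (1)·(0)·(-2, 2, -1) − (1)·(1)·(-1, 2, 2) = [4, -4, 0]. Then w[k] = R[1,1,k] / 2 for each k, giving w = [4, -4, 0] / 2 = (2, -2, 0).

w = (2, -2, 0)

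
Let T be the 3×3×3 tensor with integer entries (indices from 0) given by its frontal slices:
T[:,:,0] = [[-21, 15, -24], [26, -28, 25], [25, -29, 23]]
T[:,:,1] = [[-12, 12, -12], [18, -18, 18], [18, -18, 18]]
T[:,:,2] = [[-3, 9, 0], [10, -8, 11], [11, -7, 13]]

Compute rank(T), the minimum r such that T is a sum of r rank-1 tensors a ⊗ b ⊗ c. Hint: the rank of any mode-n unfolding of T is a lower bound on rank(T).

2

Lower bound: the mode-3 unfolding of T (rows indexed by k, columns by (i,j) = (0,0), (0,1), (0,2), (1,0), (1,1), (1,2), (2,0), (2,1), (2,2)) is [[-21, 15, -24, 26, -28, 25, 25, -29, 23], [-12, 12, -12, 18, -18, 18, 18, -18, 18], [-3, 9, 0, 10, -8, 11, 11, -7, 13]].
There the 2×2 minor on rows k ∈ {0, 1}, columns (i,j) ∈ {(0,0), (0,1)} is det [[-21, 15], [-12, 12]] = -72 ≠ 0, so this unfolding has rank ≥ 2; CP rank is at least every unfolding rank, so rank(T) ≥ 2. (This is only a lower bound: in general the CP rank may exceed every unfolding rank, so we still need to exhibit 2 rank-1 terms summing to T.)
Upper bound — finding two terms. Write S_k = T[:,:,k] for the frontal slices: S₀ = [[-21, 15, -24], [26, -28, 25], [25, -29, 23]], S₁ = [[-12, 12, -12], [18, -18, 18], [18, -18, 18]], S₂ = [[-3, 9, 0], [10, -8, 11], [11, -7, 13]].
If T = a₁ ⊗ b₁ ⊗ c₁ + a₂ ⊗ b₂ ⊗ c₂ then each S_k = c₁[k]·a₁b₁ᵀ + c₂[k]·a₂b₂ᵀ. S₀ and S₁ are linearly independent, so a₁b₁ᵀ and a₂b₂ᵀ must span the same plane of matrices: they are the rank-1 matrices of the form x·S₀ + y·S₁.
The 2×2 minor of x·S₀ + y·S₁ on rows {0,1}, columns {0,1} is 198·x² + 132·xy = 66·(3·x + 2·y)(x), vanishing at (x:y) = (2:-3) and (0:1).
M₁ = 2·S₀ − 3·S₁ = [[-6, -6, -12], [-2, -2, -4], [-4, -4, -8]] = (-2)·(3, 1, 2)(1, 1, 2)ᵀ and M₂ = S₁ = [[-12, 12, -12], [18, -18, 18], [18, -18, 18]] = (-6)·(2, -3, -3)(1, -1, 1)ᵀ, so take a₁ = (3, 1, 2), b₁ = (1, 1, 2), a₂ = (2, -3, -3), b₂ = (1, -1, 1).
Each slice is an integer combination of E₁ = a₁b₁ᵀ and E₂ = a₂b₂ᵀ: S₀ = −E₁ − 9·E₂, S₁ = −6·E₂, S₂ = E₁ − 3·E₂; reading off coefficients, c₁ = (-1, 0, 1) and c₂ = (-9, -6, -3).
Hence T = (3, 1, 2) ⊗ (1, 1, 2) ⊗ (-1, 0, 1) + (2, -3, -3) ⊗ (1, -1, 1) ⊗ (-9, -6, -3), so rank(T) ≤ 2.
These bounds meet, so rank(T) = 2.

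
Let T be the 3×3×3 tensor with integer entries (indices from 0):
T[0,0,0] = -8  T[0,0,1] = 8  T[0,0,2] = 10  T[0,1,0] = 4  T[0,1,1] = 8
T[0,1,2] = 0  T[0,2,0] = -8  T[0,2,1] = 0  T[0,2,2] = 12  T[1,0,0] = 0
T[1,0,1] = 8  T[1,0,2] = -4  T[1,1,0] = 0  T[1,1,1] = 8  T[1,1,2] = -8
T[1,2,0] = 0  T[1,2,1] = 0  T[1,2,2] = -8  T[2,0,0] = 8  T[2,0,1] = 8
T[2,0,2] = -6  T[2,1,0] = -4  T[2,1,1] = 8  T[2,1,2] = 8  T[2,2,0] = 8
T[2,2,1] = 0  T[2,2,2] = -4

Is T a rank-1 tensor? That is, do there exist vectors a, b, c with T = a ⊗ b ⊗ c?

The mode-1 unfolding of T (rows indexed by i, columns by (j,k) = (0,0), (0,1), (0,2), (1,0), (1,1), (1,2), (2,0), (2,1), (2,2)) is [[-8, 8, 10, 4, 8, 0, -8, 0, 12], [0, 8, -4, 0, 8, -8, 0, 0, -8], [8, 8, -6, -4, 8, 8, 8, 0, -4]].
There the 3×3 minor on rows i ∈ {0, 1, 2}, columns (j,k) ∈ {(0,0), (0,1), (0,2)} is det [[-8, 8, 10], [0, 8, -4], [8, 8, -6]] = -768 ≠ 0, so this unfolding has rank ≥ 3; CP rank is at least every unfolding rank, so rank(T) ≥ 3.
In particular rank(T) ≥ 3 > 1, so T is not rank-1.

No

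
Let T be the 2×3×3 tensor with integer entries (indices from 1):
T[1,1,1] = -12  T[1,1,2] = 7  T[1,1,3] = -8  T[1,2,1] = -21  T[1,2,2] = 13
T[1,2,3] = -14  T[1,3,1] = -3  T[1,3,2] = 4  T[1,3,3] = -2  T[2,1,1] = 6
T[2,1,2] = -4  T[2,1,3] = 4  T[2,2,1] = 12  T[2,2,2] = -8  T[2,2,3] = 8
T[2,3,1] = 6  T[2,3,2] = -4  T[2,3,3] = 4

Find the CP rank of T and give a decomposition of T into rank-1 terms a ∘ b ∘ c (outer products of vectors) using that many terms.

Lower bound: the mode-2 unfolding of T (rows indexed by j, columns by (i,k) = (1,1), (1,2), (1,3), (2,1), (2,2), (2,3)) is [[-12, 7, -8, 6, -4, 4], [-21, 13, -14, 12, -8, 8], [-3, 4, -2, 6, -4, 4]].
There the 2×2 minor on rows j ∈ {1, 2}, columns (i,k) ∈ {(1,1), (1,2)} is det [[-12, 7], [-21, 13]] = -9 ≠ 0, so this unfolding has rank ≥ 2; CP rank is at least every unfolding rank, so rank(T) ≥ 2. (This is only a lower bound: in general the CP rank may exceed every unfolding rank, so we still need to exhibit 2 rank-1 terms summing to T.)
Upper bound — finding two terms. Write S_k = T[:,:,k] for the frontal slices: S₁ = [[-12, -21, -3], [6, 12, 6]], S₂ = [[7, 13, 4], [-4, -8, -4]], S₃ = [[-8, -14, -2], [4, 8, 4]].
If T = a₁ ∘ b₁ ∘ c₁ + a₂ ∘ b₂ ∘ c₂ then each S_k = c₁[k]·a₁b₁ᵀ + c₂[k]·a₂b₂ᵀ. S₁ and S₂ are linearly independent, so a₁b₁ᵀ and a₂b₂ᵀ must span the same plane of matrices: they are the rank-1 matrices of the form x·S₁ + y·S₂.
The 2×2 minor of x·S₁ + y·S₂ on rows {1,2}, columns {1,2} is −18·x² + 18·xy − 4·y² = (-2)·(3·x − 2·y)(3·x − y), vanishing at (x:y) = (2:3) and (1:3).
M₁ = 2·S₁ + 3·S₂ = [[-3, -3, 6], [0, 0, 0]] = (-3)·(1, 0)(1, 1, -2)ᵀ and M₂ = S₁ + 3·S₂ = [[9, 18, 9], [-6, -12, -6]] = 3·(3, -2)(1, 2, 1)ᵀ, so take a₁ = (1, 0), b₁ = (1, 1, -2), a₂ = (3, -2), b₂ = (1, 2, 1).
Each slice is an integer combination of E₁ = a₁b₁ᵀ and E₂ = a₂b₂ᵀ: S₁ = −3·E₁ − 3·E₂, S₂ = E₁ + 2·E₂, S₃ = −2·E₁ − 2·E₂; reading off coefficients, c₁ = (-3, 1, -2) and c₂ = (-3, 2, -2).
Hence T = (1, 0) ∘ (1, 1, -2) ∘ (-3, 1, -2) + (3, -2) ∘ (1, 2, 1) ∘ (-3, 2, -2), so rank(T) ≤ 2.
These bounds meet, so rank(T) = 2.
Check entry T[2,3,1] = 6: (0)·(-2)·(-3) + (-2)·(1)·(-3) = 6.

rank(T) = 2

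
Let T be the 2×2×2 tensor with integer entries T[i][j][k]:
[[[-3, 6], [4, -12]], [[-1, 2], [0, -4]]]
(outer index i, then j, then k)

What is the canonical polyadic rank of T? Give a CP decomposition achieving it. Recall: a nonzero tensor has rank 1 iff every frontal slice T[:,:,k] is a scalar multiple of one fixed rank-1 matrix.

Lower bound: the mode-1 unfolding of T (rows indexed by i, columns by (j,k) = (0,0), (0,1), (1,0), (1,1)) is [[-3, 6, 4, -12], [-1, 2, 0, -4]].
There the 2×2 minor on rows i ∈ {0, 1}, columns (j,k) ∈ {(0,0), (1,0)} is det [[-3, 4], [-1, 0]] = 4 ≠ 0, so this unfolding has rank ≥ 2; CP rank is at least every unfolding rank, so rank(T) ≥ 2. (Unfolding ranks only ever bound the CP rank from below — rank(T) can be strictly larger than all of them — so the matching upper bound has to come from an explicit 2-term decomposition.)
Upper bound — finding two terms. Write S_k = T[:,:,k] for the frontal slices: S₀ = [[-3, 4], [-1, 0]], S₁ = [[6, -12], [2, -4]].
If T = a₁ (x) b₁ (x) c₁ + a₂ (x) b₂ (x) c₂ then each S_k = c₁[k]·a₁b₁ᵀ + c₂[k]·a₂b₂ᵀ. S₀ and S₁ are linearly independent, so a₁b₁ᵀ and a₂b₂ᵀ must span the same plane of matrices: they are the rank-1 matrices of the form x·S₀ + y·S₁.
det(x·S₀ + y·S₁) is 4·x² − 8·xy = 4·(x − 2·y)(x), vanishing at (x:y) = (2:1) and (0:1).
M₁ = 2·S₀ + S₁ = [[0, -4], [0, -4]] = (-4)·[1, 1][0, 1]ᵀ and M₂ = S₁ = [[6, -12], [2, -4]] = 2·[3, 1][1, -2]ᵀ, so take a₁ = [1, 1], b₁ = [0, 1], a₂ = [3, 1], b₂ = [1, -2].
Each slice is an integer combination of E₁ = a₁b₁ᵀ and E₂ = a₂b₂ᵀ: S₀ = −2·E₁ − E₂, S₁ = 2·E₂; reading off coefficients, c₁ = [-2, 0] and c₂ = [-1, 2].
Hence T = [1, 1] (x) [0, 1] (x) [-2, 0] + [3, 1] (x) [1, -2] (x) [-1, 2], so rank(T) ≤ 2.
These bounds meet, so rank(T) = 2.

rank(T) = 2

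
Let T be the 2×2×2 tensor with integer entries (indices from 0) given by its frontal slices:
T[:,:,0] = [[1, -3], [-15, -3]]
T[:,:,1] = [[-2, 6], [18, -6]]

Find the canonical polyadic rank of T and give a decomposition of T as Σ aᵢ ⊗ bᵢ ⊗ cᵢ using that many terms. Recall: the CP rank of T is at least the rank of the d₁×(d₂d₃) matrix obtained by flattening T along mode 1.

rank(T) = 2

Lower bound: the mode-2 unfolding of T (rows indexed by j, columns by (i,k) = (0,0), (0,1), (1,0), (1,1)) is [[1, -2, -15, 18], [-3, 6, -3, -6]].
There the 2×2 minor on rows j ∈ {0, 1}, columns (i,k) ∈ {(0,0), (1,0)} is det [[1, -15], [-3, -3]] = -48 ≠ 0, so this unfolding has rank ≥ 2; CP rank is at least every unfolding rank, so rank(T) ≥ 2. (This is only a lower bound: in general the CP rank may exceed every unfolding rank, so we still need to exhibit 2 rank-1 terms summing to T.)
Upper bound — finding two terms. Write S_k = T[:,:,k] for the frontal slices: S₀ = [[1, -3], [-15, -3]], S₁ = [[-2, 6], [18, -6]].
If T = a₁ ⊗ b₁ ⊗ c₁ + a₂ ⊗ b₂ ⊗ c₂ then each S_k = c₁[k]·a₁b₁ᵀ + c₂[k]·a₂b₂ᵀ. S₀ and S₁ are linearly independent, so a₁b₁ᵀ and a₂b₂ᵀ must span the same plane of matrices: they are the rank-1 matrices of the form x·S₀ + y·S₁.
det(x·S₀ + y·S₁) is −48·x² + 144·xy − 96·y² = (-48)·(x − 2·y)(x − y), vanishing at (x:y) = (2:1) and (1:1).
M₁ = 2·S₀ + S₁ = [[0, 0], [-12, -12]] = (-12)·[0, 1][1, 1]ᵀ and M₂ = S₀ + S₁ = [[-1, 3], [3, -9]] = −[1, -3][1, -3]ᵀ, so take a₁ = [0, 1], b₁ = [1, 1], a₂ = [1, -3], b₂ = [1, -3].
Each slice is an integer combination of E₁ = a₁b₁ᵀ and E₂ = a₂b₂ᵀ: S₀ = −12·E₁ + E₂, S₁ = 12·E₁ − 2·E₂; reading off coefficients, c₁ = [-12, 12] and c₂ = [1, -2].
Hence T = [0, 1] ⊗ [1, 1] ⊗ [-12, 12] + [1, -3] ⊗ [1, -3] ⊗ [1, -2], so rank(T) ≤ 2.
These bounds meet, so rank(T) = 2.
Check entry T[0,0,0] = 1: (0)·(1)·(-12) + (1)·(1)·(1) = 1.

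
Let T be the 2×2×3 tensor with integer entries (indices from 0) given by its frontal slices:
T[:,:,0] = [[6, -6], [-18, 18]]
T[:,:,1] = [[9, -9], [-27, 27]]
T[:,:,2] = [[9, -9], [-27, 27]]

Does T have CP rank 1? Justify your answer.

Yes

If T = a ⊗ b ⊗ c then every fibre of T is a multiple of the corresponding factor, so read the factors off the fibres through the nonzero entry T[0,0,0] = 6.
The mode-1 fibre T[:,0,0] = [6, -18] gives a = (1, -3) (primitive direction); the mode-2 fibre T[0,:,0] = [6, -6] gives b = (1, -1); then c[k] = T[0,0,k] / (a[0]·b[0]) = [6, 9, 9] / 1 = (6, 9, 9).
Expanding (1, -3) ⊗ (1, -1) ⊗ (6, 9, 9) reproduces all 12 entries of T, so T = (1, -3) ⊗ (1, -1) ⊗ (6, 9, 9) and rank(T) ≤ 1.
Equivalently every frontal slice T[:,:,k] is c[k] times the rank-1 matrix (1, -3) ⊗ (1, -1). So T has rank 1 (it is nonzero).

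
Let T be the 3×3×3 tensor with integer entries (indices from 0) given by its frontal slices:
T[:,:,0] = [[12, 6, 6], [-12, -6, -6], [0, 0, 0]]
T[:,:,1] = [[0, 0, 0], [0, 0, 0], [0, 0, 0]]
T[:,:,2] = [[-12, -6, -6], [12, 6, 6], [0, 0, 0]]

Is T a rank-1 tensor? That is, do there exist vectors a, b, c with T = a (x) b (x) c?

The mode-1 fibre T[:,0,0] = [12, -12, 0] gives a = [1, -1, 0] (primitive direction); the mode-2 fibre T[0,:,0] = [12, 6, 6] gives b = [2, 1, 1]; then c[k] = T[0,0,k] / (a[0]·b[0]) = [12, 0, -12] / 2 = [6, 0, -6].
Expanding [1, -1, 0] (x) [2, 1, 1] (x) [6, 0, -6] reproduces all 27 entries of T, so T = [1, -1, 0] (x) [2, 1, 1] (x) [6, 0, -6] and rank(T) ≤ 1.
Equivalently every frontal slice T[:,:,k] is c[k] times the rank-1 matrix [1, -1, 0] (x) [2, 1, 1]. So T has rank 1 (it is nonzero).

Yes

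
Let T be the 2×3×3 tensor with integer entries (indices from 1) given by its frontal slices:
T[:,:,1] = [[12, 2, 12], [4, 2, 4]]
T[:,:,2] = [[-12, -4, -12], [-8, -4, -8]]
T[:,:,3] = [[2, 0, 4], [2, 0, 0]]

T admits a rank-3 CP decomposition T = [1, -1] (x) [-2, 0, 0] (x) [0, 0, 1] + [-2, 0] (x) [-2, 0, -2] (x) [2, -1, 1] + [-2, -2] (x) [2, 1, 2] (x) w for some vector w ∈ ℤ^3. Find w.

Subtract the known terms from T to get the rank-1 residual R = [-2, -2] (x) [2, 1, 2] (x) w, so R[i,j,k] = a[i]·b[j]·w[k]. Pick indices with nonzero a[1]·b[1] = (-2)·(2) = -4. Only the fibre through (1,1,·) is needed: R[1,1,:] = T[1,1,:] − Σₗ aₗ[1]bₗ[1]cₗ = [12, -12, 2] − (1)·(-2)·[0, 0, 1] − (-2)·(-2)·[2, -1, 1] = [4, -8, 0]. Then w[k] = R[1,1,k] / -4 for each k, giving w = [4, -8, 0] / -4 = [-1, 2, 0].

w = [-1, 2, 0]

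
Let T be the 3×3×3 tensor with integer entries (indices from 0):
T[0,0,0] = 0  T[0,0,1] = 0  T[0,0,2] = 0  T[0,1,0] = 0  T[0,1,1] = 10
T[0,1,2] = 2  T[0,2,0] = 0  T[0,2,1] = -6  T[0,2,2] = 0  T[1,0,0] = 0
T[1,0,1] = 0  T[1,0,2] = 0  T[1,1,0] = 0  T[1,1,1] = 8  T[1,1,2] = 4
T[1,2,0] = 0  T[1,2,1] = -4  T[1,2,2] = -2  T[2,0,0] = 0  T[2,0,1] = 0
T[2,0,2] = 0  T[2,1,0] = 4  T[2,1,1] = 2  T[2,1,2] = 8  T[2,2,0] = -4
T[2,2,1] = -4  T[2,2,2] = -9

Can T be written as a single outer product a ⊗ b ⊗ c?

No

The mode-1 unfolding of T (rows indexed by i, columns by (j,k) = (0,0), (0,1), (0,2), (1,0), (1,1), (1,2), (2,0), (2,1), (2,2)) is [[0, 0, 0, 0, 10, 2, 0, -6, 0], [0, 0, 0, 0, 8, 4, 0, -4, -2], [0, 0, 0, 4, 2, 8, -4, -4, -9]].
There the 3×3 minor on rows i ∈ {0, 1, 2}, columns (j,k) ∈ {(1,0), (1,1), (1,2)} is det [[0, 10, 2], [0, 8, 4], [4, 2, 8]] = 96 ≠ 0, so this unfolding has rank ≥ 3; CP rank is at least every unfolding rank, so rank(T) ≥ 3.
In particular rank(T) ≥ 3 > 1, so T is not rank-1.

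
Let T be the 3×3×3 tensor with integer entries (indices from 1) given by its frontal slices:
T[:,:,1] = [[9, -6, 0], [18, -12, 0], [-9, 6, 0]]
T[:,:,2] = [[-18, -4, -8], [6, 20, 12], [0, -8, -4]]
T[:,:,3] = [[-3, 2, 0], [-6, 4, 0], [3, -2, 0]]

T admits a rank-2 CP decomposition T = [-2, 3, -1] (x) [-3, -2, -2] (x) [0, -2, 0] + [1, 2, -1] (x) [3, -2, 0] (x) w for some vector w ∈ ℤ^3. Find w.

w = [3, -2, -1]

Subtract the known terms from T to get the rank-1 residual R = [1, 2, -1] (x) [3, -2, 0] (x) w, so R[i,j,k] = a[i]·b[j]·w[k]. Pick indices with nonzero a[1]·b[1] = (1)·(3) = 3. Only the fibre through (1,1,·) is needed: R[1,1,:] = T[1,1,:] − Σₗ aₗ[1]bₗ[1]cₗ = [9, -18, -3] − (-2)·(-3)·[0, -2, 0] = [9, -6, -3]. Then w[k] = R[1,1,k] / 3 for each k, giving w = [9, -6, -3] / 3 = [3, -2, -1].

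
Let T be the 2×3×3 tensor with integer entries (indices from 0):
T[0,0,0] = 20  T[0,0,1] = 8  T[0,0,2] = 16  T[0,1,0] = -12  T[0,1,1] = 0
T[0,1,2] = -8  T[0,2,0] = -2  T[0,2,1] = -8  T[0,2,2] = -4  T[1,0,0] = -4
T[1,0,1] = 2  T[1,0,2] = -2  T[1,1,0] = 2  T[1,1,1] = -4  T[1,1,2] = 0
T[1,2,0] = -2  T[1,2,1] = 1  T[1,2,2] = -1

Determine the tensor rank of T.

3

Lower bound: in the mode-2 unfolding of T (rows indexed by j, columns by (i,k)) the 3×3 minor on rows j ∈ {0, 1, 2}, columns (i,k) ∈ {(0,0), (0,1), (1,0)} is det [[20, 8, -4], [-12, 0, 2], [-2, -8, -2]] = -288 ≠ 0, so that unfolding has rank ≥ 3 and hence rank(T) ≥ 3 (CP rank is at least every unfolding rank, though it can be larger).
Upper bound: T is a sum of 3 rank-1 terms, T = [1, -1] (x) [2, 0, -1] (x) [2, 2, 2] + [2, -1] (x) [2, -2, 1] (x) [2, -1, 1] + [2, 1] (x) [2, -1, -1] (x) [2, 2, 2] (one valid choice — decompositions are not unique — normalised so each a, b is primitive with positive first nonzero entry; check it by expanding all entries), so rank(T) ≤ 3.
These bounds meet, so rank(T) = 3.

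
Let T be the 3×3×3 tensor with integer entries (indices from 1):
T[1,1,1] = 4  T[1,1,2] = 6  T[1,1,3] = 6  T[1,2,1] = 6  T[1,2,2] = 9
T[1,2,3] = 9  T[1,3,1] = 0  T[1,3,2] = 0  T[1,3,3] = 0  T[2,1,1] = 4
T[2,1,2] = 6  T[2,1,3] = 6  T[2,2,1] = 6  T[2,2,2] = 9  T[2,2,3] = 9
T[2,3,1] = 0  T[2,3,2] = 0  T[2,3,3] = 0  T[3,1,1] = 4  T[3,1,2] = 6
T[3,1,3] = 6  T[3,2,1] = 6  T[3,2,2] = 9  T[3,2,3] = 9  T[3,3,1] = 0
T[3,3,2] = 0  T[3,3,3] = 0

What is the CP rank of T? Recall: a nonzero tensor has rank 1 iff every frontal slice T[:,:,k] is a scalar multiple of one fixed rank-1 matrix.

Lower bound: T ≠ 0 (e.g. T[1,1,1] = 4), so rank(T) ≥ 1.
Upper bound: if T = a ⊗ b ⊗ c then every fibre of T is a multiple of the corresponding factor, so read the factors off the fibres through the nonzero entry T[1,1,1] = 4.
The mode-1 fibre T[:,1,1] = [4, 4, 4] gives a = [1, 1, 1] (primitive direction); the mode-2 fibre T[1,:,1] = [4, 6, 0] gives b = [2, 3, 0]; then c[k] = T[1,1,k] / (a[1]·b[1]) = [4, 6, 6] / 2 = [2, 3, 3].
Expanding [1, 1, 1] ⊗ [2, 3, 0] ⊗ [2, 3, 3] reproduces all 27 entries of T, so T = [1, 1, 1] ⊗ [2, 3, 0] ⊗ [2, 3, 3] and rank(T) ≤ 1.
These bounds meet, so rank(T) = 1.
Check entry T[1,1,2] = 6: (1)·(2)·(3) = 6.

1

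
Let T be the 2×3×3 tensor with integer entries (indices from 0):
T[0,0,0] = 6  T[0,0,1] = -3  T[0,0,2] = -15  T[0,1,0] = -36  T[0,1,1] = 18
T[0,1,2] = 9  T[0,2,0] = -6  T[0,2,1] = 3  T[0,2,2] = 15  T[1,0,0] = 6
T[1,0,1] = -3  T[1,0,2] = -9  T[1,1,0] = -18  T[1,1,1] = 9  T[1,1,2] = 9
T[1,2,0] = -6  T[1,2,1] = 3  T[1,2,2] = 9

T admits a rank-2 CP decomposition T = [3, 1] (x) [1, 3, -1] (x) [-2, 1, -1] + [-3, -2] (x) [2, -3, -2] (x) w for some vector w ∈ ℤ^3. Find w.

Subtract the known terms from T to get the rank-1 residual R = [-3, -2] (x) [2, -3, -2] (x) w, so R[i,j,k] = a[i]·b[j]·w[k]. Pick indices with nonzero a[0]·b[0] = (-3)·(2) = -6. Only the fibre through (0,0,·) is needed: R[0,0,:] = T[0,0,:] − Σₗ aₗ[0]bₗ[0]cₗ = [6, -3, -15] − (3)·(1)·[-2, 1, -1] = [12, -6, -12]. Then w[k] = R[0,0,k] / -6 for each k, giving w = [12, -6, -12] / -6 = [-2, 1, 2].

w = [-2, 1, 2]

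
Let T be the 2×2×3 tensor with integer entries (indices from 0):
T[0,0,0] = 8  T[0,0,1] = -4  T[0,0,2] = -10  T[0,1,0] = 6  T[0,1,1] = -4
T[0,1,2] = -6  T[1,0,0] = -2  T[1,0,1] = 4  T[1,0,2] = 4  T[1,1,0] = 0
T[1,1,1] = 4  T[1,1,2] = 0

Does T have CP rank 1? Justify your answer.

The mode-3 unfolding of T (rows indexed by k, columns by (i,j) = (0,0), (0,1), (1,0), (1,1)) is [[8, 6, -2, 0], [-4, -4, 4, 4], [-10, -6, 4, 0]].
There the 3×3 minor on rows k ∈ {0, 1, 2}, columns (i,j) ∈ {(0,0), (0,1), (1,0)} is det [[8, 6, -2], [-4, -4, 4], [-10, -6, 4]] = -48 ≠ 0, so this unfolding has rank ≥ 3; CP rank is at least every unfolding rank, so rank(T) ≥ 3.
In particular rank(T) ≥ 3 > 1, so T is not rank-1.

No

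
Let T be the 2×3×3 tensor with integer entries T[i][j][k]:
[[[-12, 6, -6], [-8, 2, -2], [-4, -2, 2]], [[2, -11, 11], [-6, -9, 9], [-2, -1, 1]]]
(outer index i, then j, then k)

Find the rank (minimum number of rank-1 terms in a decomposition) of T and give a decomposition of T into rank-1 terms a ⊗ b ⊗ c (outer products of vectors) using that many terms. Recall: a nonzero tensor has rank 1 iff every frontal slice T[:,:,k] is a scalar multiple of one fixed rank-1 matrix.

rank(T) = 3

Lower bound: the mode-2 unfolding of T (rows indexed by j, columns by (i,k) = (0,0), (0,1), (0,2), (1,0), (1,1), (1,2)) is [[-12, 6, -6, 2, -11, 11], [-8, 2, -2, -6, -9, 9], [-4, -2, 2, -2, -1, 1]].
There the 3×3 minor on rows j ∈ {0, 1, 2}, columns (i,k) ∈ {(0,0), (0,1), (1,0)} is det [[-12, 6, 2], [-8, 2, -6], [-4, -2, -2]] = 288 ≠ 0, so this unfolding has rank ≥ 3; CP rank is at least every unfolding rank, so rank(T) ≥ 3. (This is only a lower bound: in general the CP rank may exceed every unfolding rank, so we still need to exhibit 3 rank-1 terms summing to T.)
Upper bound: T is a sum of 3 rank-1 terms, T = [0, 1] ⊗ [1, 2, 0] ⊗ [-4, -2, 2] + [1, -1] ⊗ [2, 1, 0] ⊗ [-4, 4, -4] + [2, 1] ⊗ [1, 1, 1] ⊗ [-2, -1, 1] (written with every a and b primitive with positive leading entry and the scale carried by c; CP decompositions are not unique, and this one is verified by expanding entrywise), so rank(T) ≤ 3.
These bounds meet, so rank(T) = 3.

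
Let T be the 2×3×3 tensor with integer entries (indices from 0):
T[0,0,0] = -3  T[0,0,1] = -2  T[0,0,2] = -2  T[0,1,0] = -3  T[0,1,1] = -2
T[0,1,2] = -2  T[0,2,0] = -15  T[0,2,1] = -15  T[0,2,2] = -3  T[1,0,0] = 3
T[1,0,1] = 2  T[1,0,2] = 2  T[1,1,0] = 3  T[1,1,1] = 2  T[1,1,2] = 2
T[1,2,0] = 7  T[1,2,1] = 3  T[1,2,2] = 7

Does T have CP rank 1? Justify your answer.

The mode-1 unfolding of T (rows indexed by i, columns by (j,k) = (0,0), (0,1), (0,2), (1,0), (1,1), (1,2), (2,0), (2,1), (2,2)) is [[-3, -2, -2, -3, -2, -2, -15, -15, -3], [3, 2, 2, 3, 2, 2, 7, 3, 7]].
There the 2×2 minor on rows i ∈ {0, 1}, columns (j,k) ∈ {(0,0), (2,0)} is det [[-3, -15], [3, 7]] = 24 ≠ 0, so this unfolding has rank ≥ 2; CP rank is at least every unfolding rank, so rank(T) ≥ 2.
In particular rank(T) ≥ 2 > 1, so T is not rank-1.

No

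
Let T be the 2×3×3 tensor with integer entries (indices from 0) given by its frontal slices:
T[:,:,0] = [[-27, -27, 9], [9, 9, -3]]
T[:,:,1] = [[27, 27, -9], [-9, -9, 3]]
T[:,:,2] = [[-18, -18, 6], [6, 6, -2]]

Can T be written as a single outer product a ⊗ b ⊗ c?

If T = a ⊗ b ⊗ c then every fibre of T is a multiple of the corresponding factor, so read the factors off the fibres through the nonzero entry T[0,0,0] = -27.
The mode-1 fibre T[:,0,0] = [-27, 9] gives a = [3, -1] (primitive direction); the mode-2 fibre T[0,:,0] = [-27, -27, 9] gives b = [3, 3, -1]; then c[k] = T[0,0,k] / (a[0]·b[0]) = [-27, 27, -18] / 9 = [-3, 3, -2].
Expanding [3, -1] ⊗ [3, 3, -1] ⊗ [-3, 3, -2] reproduces all 18 entries of T, so T = [3, -1] ⊗ [3, 3, -1] ⊗ [-3, 3, -2] and rank(T) ≤ 1.
Equivalently every frontal slice T[:,:,k] is c[k] times the rank-1 matrix [3, -1] ⊗ [3, 3, -1]. So T has rank 1 (it is nonzero).

Yes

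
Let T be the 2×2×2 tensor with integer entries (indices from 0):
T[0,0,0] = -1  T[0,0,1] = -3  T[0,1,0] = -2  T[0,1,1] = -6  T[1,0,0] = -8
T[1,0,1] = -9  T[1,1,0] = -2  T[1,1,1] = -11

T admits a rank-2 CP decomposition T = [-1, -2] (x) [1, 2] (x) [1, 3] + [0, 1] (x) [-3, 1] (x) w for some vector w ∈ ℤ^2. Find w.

Subtract the known terms from T to get the rank-1 residual R = [0, 1] (x) [-3, 1] (x) w, so R[i,j,k] = a[i]·b[j]·w[k]. Pick indices with nonzero a[1]·b[0] = (1)·(-3) = -3. Only the fibre through (1,0,·) is needed: R[1,0,:] = T[1,0,:] − Σₗ aₗ[1]bₗ[0]cₗ = [-8, -9] − (-2)·(1)·[1, 3] = [-6, -3]. Then w[k] = R[1,0,k] / -3 for each k, giving w = [-6, -3] / -3 = [2, 1].

w = [2, 1]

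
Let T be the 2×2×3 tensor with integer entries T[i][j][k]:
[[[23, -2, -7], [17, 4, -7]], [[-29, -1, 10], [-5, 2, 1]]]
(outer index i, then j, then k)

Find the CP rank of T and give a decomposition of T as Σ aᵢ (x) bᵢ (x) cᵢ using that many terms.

rank(T) = 2

Lower bound: the mode-2 unfolding of T (rows indexed by j, columns by (i,k) = (0,0), (0,1), (0,2), (1,0), (1,1), (1,2)) is [[23, -2, -7, -29, -1, 10], [17, 4, -7, -5, 2, 1]].
There the 2×2 minor on rows j ∈ {0, 1}, columns (i,k) ∈ {(0,0), (0,1)} is det [[23, -2], [17, 4]] = 126 ≠ 0, so this unfolding has rank ≥ 2; CP rank is at least every unfolding rank, so rank(T) ≥ 2. (Unfolding ranks only ever bound the CP rank from below — rank(T) can be strictly larger than all of them — so the matching upper bound has to come from an explicit 2-term decomposition.)
Upper bound — finding two terms. Write S_k = T[:,:,k] for the frontal slices: S₀ = [[23, 17], [-29, -5]], S₁ = [[-2, 4], [-1, 2]], S₂ = [[-7, -7], [10, 1]].
If T = a₁ (x) b₁ (x) c₁ + a₂ (x) b₂ (x) c₂ then each S_k = c₁[k]·a₁b₁ᵀ + c₂[k]·a₂b₂ᵀ. S₀ and S₁ are linearly independent, so a₁b₁ᵀ and a₂b₂ᵀ must span the same plane of matrices: they are the rank-1 matrices of the form x·S₀ + y·S₁.
det(x·S₀ + y·S₁) is 378·x² + 189·xy = 189·(2·x + y)(x), vanishing at (x:y) = (1:-2) and (0:1).
M₁ = S₀ − 2·S₁ = [[27, 9], [-27, -9]] = 9·(1, -1)(3, 1)ᵀ and M₂ = S₁ = [[-2, 4], [-1, 2]] = −(2, 1)(1, -2)ᵀ, so take a₁ = (1, -1), b₁ = (3, 1), a₂ = (2, 1), b₂ = (1, -2).
Each slice is an integer combination of E₁ = a₁b₁ᵀ and E₂ = a₂b₂ᵀ: S₀ = 9·E₁ − 2·E₂, S₁ = −E₂, S₂ = −3·E₁ + E₂; reading off coefficients, c₁ = (9, 0, -3) and c₂ = (-2, -1, 1).
Hence T = (1, -1) (x) (3, 1) (x) (9, 0, -3) + (2, 1) (x) (1, -2) (x) (-2, -1, 1), so rank(T) ≤ 2.
These bounds meet, so rank(T) = 2.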